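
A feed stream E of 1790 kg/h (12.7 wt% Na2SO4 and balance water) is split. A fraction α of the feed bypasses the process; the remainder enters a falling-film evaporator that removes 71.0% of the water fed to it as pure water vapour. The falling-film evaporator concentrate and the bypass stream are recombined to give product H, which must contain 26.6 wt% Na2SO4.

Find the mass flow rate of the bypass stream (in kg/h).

280.9 kg/h

All 1790×0.127 = 227.33 kg/h of Na2SO4 reaches H, so H = 227.33/0.266 = 854.62 kg/h and vapour = 935.38 kg/h.
The evaporator receives (1−α)·1790 of feed at 0.873 water and removes 0.710 of that water:
0.710×0.873×(1−α)×1790 = 935.38
(1−α) = 935.38/1109.5 = 0.8431;  α = 0.1569.
Bypass flow = 0.1569×1790 = 280.92 kg/h.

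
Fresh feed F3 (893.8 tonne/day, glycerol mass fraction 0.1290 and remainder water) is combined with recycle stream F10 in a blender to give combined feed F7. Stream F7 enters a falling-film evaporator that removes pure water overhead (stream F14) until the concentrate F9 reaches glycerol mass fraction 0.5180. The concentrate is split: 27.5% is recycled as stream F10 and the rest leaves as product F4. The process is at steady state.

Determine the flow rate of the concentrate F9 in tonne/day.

307 tonne/day

Overall glycerol balance (none leaves overhead): glycerol in fresh feed = glycerol in product, i.e. 893.8×0.129 = (1−0.275)·F9·0.518.
F9 = 115.3/(0.518×0.725) = 307.02 tonne/day.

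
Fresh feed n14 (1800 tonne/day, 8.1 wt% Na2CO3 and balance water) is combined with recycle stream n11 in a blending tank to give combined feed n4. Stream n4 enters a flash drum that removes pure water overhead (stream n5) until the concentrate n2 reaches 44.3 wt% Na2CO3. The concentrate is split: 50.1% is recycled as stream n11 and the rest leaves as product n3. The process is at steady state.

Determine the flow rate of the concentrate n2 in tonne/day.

659.6 tonne/day

Overall Na2CO3 balance (none leaves overhead): Na2CO3 in fresh feed = Na2CO3 in product, i.e. 1800×0.081 = (1−0.501)·n2·0.443.
n2 = 145.8/(0.443×0.499) = 659.56 tonne/day.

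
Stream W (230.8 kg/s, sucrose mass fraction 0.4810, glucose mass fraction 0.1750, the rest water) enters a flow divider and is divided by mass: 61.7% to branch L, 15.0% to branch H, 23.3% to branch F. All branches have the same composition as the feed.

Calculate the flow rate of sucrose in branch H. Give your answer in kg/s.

Branch H total = 0.150×230.8 = 34.62 kg/s.
sucrose in H = 0.481×34.62 = 16.652 kg/s.

16.65 kg/s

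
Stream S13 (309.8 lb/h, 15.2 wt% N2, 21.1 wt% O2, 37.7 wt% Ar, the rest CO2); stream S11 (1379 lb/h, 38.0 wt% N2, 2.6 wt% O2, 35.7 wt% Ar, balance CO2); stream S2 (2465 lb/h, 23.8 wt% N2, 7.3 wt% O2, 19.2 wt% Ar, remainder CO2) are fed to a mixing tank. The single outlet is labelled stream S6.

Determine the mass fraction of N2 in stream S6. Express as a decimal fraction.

0.2787

Total flow out = 309.8 + 1379 + 2465 = 4153.8 lb/h.
N2 in = 309.8×0.152 + 1379×0.380 + 2465×0.238 = 1157.8 lb/h.
N2 mass fraction in S6 = 1157.8/4153.8 = 0.2787.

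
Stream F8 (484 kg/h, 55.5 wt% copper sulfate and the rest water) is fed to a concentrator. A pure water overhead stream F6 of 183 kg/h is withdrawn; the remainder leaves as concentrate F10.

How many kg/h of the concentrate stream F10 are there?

Concentrate = 484 − 183 = 301 kg/h.

301 kg/h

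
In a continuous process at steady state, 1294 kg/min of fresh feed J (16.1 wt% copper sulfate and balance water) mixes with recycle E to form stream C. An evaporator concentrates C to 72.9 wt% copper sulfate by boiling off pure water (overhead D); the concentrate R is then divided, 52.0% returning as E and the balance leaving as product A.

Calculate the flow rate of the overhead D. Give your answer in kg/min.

1008 kg/min

Overall copper sulfate balance (none leaves overhead): copper sulfate in fresh feed = copper sulfate in product, i.e. 1294×0.161 = (1−0.520)·R·0.729.
R = 208.33/(0.729×0.480) = 595.38 kg/min.
Recycle E = 0.520×595.38 = 309.6 kg/min.
Combined feed C = 1294 + 309.6 = 1603.6 kg/min.
Overhead D = C − R = 1603.6 − 595.38 = 1008.2 kg/min.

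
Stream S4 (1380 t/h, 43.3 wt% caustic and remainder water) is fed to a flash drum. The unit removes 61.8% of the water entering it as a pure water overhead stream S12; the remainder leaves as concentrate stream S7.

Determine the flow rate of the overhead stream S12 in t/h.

483.6 t/h

water entering = 1380×0.567 = 782.46 t/h; overhead removed = 0.618×782.46 = 483.56 t/h.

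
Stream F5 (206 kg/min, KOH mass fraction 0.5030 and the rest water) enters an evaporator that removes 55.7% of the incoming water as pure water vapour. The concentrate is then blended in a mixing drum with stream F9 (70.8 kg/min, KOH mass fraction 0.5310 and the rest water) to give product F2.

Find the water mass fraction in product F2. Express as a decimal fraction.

Vapour removed = 0.557×0.497×206 = 57.027 kg/min; concentrate = 148.97 kg/min.
water reaching the mixer = 45.355 (from concentrate) + 70.8×0.469 = 78.56 kg/min.
Product flow = 148.97 + 70.8 = 219.77 kg/min; water fraction = 0.3575.

0.3575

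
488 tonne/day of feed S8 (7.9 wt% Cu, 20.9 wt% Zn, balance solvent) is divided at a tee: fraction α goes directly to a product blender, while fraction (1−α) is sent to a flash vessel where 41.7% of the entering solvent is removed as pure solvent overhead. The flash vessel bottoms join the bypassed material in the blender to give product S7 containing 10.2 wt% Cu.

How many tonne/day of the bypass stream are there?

117.4 tonne/day

All 488×0.079 = 38.552 tonne/day of Cu reaches S7, so S7 = 38.552/0.102 = 377.96 tonne/day and vapour = 110.04 tonne/day.
The evaporator receives (1−α)·488 of feed at 0.712 solvent and removes 0.417 of that solvent:
0.417×0.712×(1−α)×488 = 110.04
(1−α) = 110.04/144.89 = 0.7595;  α = 0.2405.
Bypass flow = 0.2405×488 = 117.38 tonne/day.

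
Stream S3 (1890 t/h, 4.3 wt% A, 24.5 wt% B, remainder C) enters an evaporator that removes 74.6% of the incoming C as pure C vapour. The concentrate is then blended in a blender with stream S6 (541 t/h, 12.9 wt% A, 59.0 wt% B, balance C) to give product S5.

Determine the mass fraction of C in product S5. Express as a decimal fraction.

0.346

Vapour removed = 0.746×0.712×1890 = 1003.9 t/h; concentrate = 886.12 t/h.
C reaching the mixer = 341.8 (from concentrate) + 541×0.281 = 493.82 t/h.
Product flow = 886.12 + 541 = 1427.1 t/h; C fraction = 0.346.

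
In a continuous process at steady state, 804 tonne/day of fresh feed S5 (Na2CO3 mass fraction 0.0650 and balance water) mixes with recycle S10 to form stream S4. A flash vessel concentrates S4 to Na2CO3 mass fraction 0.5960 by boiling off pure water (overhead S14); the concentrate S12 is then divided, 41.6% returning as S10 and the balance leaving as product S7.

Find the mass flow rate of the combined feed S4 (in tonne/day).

866.5 tonne/day

Overall Na2CO3 balance (none leaves overhead): Na2CO3 in fresh feed = Na2CO3 in product, i.e. 804×0.065 = (1−0.416)·S12·0.596.
S12 = 52.26/(0.596×0.584) = 150.14 tonne/day.
Recycle S10 = 0.416×150.14 = 62.46 tonne/day.
Combined feed S4 = 804 + 62.46 = 866.46 tonne/day.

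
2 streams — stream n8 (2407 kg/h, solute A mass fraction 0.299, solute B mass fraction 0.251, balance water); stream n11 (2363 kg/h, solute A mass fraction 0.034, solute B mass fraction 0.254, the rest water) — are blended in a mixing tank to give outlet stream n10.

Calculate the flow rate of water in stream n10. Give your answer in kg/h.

water out = water in = 2407×0.450 + 2363×0.712 = 2765.6 kg/h.

2766 kg/h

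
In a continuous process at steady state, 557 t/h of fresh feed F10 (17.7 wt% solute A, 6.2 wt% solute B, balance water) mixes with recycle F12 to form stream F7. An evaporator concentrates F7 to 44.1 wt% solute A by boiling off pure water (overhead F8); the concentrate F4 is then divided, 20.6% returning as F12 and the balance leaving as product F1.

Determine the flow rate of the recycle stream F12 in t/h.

Overall solute A balance (none leaves overhead): solute A in fresh feed = solute A in product, i.e. 557×0.177 = (1−0.206)·F4·0.441.
F4 = 98.589/(0.441×0.794) = 281.56 t/h.
Recycle F12 = 0.206×281.56 = 58.001 t/h.

58 t/h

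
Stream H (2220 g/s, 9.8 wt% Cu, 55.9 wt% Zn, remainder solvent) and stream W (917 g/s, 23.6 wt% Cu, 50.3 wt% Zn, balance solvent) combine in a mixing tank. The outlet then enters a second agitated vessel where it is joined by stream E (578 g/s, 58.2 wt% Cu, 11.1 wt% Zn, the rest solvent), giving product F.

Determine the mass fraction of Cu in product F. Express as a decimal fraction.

0.207

Overall, product flow = 3715 g/s.
Cu in = 2220×0.098 + 917×0.236 + 578×0.582 = 770.37 g/s.
Cu fraction in F = 0.207.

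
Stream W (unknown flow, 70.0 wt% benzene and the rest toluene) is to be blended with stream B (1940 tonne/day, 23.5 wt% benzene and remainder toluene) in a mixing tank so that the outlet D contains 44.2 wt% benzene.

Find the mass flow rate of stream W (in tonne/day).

Let W be the unknown flow. Total out = 1940 + W.
benzene balance: 455.9 + 0.700·W = 0.442·(1940 + W)
(0.700 − 0.442)·W = 0.442×1940 − 455.9 = 401.58
W = 401.58 / 0.258 = 1556.5 tonne/day

1557 tonne/day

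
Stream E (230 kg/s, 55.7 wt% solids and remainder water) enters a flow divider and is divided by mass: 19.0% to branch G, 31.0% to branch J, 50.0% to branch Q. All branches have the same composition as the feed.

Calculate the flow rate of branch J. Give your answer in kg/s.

Branch J flow = 0.310×230 = 71.3 kg/s.

71.3 kg/s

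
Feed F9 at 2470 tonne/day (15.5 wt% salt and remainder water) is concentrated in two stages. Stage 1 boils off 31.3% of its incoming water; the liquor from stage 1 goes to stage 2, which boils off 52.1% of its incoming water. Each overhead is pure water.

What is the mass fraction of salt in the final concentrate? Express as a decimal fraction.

water in feed = 2470×0.845 = 2087.2 tonne/day.
After stage 1: water left = (1−0.313)×2087.2 = 1433.9; stream total = 1816.7 tonne/day.
After stage 2: water left = (1−0.521)×1433.9 = 686.82; final concentrate = 1069.7 tonne/day.
salt fraction = 382.85/1069.7 = 0.358.

0.358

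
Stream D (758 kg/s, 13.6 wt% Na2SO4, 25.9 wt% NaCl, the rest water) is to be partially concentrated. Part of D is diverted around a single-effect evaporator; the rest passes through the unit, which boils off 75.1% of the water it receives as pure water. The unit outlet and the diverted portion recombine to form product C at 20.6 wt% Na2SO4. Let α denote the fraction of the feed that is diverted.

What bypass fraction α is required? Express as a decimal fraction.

0.252

All 758×0.136 = 103.09 kg/s of Na2SO4 reaches C, so C = 103.09/0.206 = 500.43 kg/s and vapour = 257.57 kg/s.
The evaporator receives (1−α)·758 of feed at 0.605 water and removes 0.751 of that water:
0.751×0.605×(1−α)×758 = 257.57
(1−α) = 257.57/344.4 = 0.7479;  α = 0.2521.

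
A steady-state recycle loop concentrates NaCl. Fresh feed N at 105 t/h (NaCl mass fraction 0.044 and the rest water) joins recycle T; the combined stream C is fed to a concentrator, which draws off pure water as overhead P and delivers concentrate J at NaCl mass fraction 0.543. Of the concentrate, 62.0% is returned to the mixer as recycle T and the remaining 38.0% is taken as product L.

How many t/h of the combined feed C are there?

Overall NaCl balance (none leaves overhead): NaCl in fresh feed = NaCl in product, i.e. 105×0.044 = (1−0.620)·J·0.543.
J = 4.62/(0.543×0.380) = 22.39 t/h.
Recycle T = 0.620×22.39 = 13.882 t/h.
Combined feed C = 105 + 13.882 = 118.88 t/h.

118.9 t/h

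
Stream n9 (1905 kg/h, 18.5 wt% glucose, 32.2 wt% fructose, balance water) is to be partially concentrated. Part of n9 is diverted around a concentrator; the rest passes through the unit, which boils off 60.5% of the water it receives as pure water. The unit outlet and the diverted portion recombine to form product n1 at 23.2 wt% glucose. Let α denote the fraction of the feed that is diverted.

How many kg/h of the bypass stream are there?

All 1905×0.185 = 352.43 kg/h of glucose reaches n1, so n1 = 352.43/0.232 = 1519.1 kg/h and vapour = 385.93 kg/h.
The evaporator receives (1−α)·1905 of feed at 0.493 water and removes 0.605 of that water:
0.605×0.493×(1−α)×1905 = 385.93
(1−α) = 385.93/568.19 = 0.6792;  α = 0.3208.
Bypass flow = 0.3208×1905 = 611.09 kg/h.

611.1 kg/h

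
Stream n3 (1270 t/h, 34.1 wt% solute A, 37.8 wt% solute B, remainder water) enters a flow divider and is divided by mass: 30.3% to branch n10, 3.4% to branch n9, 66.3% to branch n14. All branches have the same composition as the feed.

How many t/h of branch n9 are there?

Branch n9 flow = 0.034×1270 = 43.18 t/h.

43.18 t/h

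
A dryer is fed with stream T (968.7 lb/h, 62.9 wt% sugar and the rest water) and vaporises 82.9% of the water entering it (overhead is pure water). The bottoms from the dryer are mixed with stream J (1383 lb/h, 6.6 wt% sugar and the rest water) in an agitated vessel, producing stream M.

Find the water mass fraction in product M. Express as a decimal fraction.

0.6589

Vapour removed = 0.829×0.371×968.7 = 297.93 lb/h; concentrate = 670.77 lb/h.
water reaching the mixer = 61.455 (from concentrate) + 1383×0.934 = 1353.2 lb/h.
Product flow = 670.77 + 1383 = 2053.8 lb/h; water fraction = 0.6589.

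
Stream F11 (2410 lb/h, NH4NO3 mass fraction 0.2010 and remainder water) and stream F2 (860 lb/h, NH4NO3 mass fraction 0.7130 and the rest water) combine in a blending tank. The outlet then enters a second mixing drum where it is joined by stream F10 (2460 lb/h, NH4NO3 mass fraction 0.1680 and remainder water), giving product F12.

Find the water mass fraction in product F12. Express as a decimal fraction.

0.7363

Overall, product flow = 5730 lb/h.
water in = 2410×0.799 + 860×0.287 + 2460×0.832 = 4219.1 lb/h.
water fraction in F12 = 0.7363.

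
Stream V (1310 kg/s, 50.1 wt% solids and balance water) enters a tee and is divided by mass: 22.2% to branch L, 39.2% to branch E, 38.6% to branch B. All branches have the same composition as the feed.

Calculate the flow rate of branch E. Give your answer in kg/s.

513.5 kg/s

Branch E flow = 0.392×1310 = 513.52 kg/s.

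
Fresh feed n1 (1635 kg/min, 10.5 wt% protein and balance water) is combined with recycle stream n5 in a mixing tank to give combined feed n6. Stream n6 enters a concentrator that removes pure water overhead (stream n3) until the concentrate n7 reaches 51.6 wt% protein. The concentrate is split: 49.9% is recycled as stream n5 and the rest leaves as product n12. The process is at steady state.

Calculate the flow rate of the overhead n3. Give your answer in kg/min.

Overall protein balance (none leaves overhead): protein in fresh feed = protein in product, i.e. 1635×0.105 = (1−0.499)·n7·0.516.
n7 = 171.67/(0.516×0.501) = 664.08 kg/min.
Recycle n5 = 0.499×664.08 = 331.38 kg/min.
Combined feed n6 = 1635 + 331.38 = 1966.4 kg/min.
Overhead n3 = n6 − n7 = 1966.4 − 664.08 = 1302.3 kg/min.

1302 kg/min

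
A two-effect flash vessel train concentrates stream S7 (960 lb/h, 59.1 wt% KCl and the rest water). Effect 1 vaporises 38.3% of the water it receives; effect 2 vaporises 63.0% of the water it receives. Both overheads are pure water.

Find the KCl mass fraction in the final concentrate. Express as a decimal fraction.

0.864

water in feed = 960×0.409 = 392.64 lb/h.
After stage 1: water left = (1−0.383)×392.64 = 242.26; stream total = 809.62 lb/h.
After stage 2: water left = (1−0.630)×242.26 = 89.636; final concentrate = 657 lb/h.
KCl fraction = 567.36/657 = 0.864.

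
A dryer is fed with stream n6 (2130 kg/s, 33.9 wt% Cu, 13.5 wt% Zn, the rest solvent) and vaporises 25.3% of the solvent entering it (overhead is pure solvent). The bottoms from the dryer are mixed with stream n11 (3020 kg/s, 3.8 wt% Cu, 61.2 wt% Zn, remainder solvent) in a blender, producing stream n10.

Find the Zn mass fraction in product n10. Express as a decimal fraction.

0.439

Vapour removed = 0.253×0.526×2130 = 283.46 kg/s; concentrate = 1846.5 kg/s.
Zn reaching the mixer = 287.55 (from concentrate) + 3020×0.612 = 2135.8 kg/s.
Product flow = 1846.5 + 3020 = 4866.5 kg/s; Zn fraction = 0.439.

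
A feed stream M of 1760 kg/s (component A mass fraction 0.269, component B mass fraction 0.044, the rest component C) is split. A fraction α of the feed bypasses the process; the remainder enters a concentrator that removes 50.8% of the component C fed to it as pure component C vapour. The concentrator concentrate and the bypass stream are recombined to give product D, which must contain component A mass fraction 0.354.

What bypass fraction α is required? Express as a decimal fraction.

All 1760×0.269 = 473.44 kg/s of component A reaches D, so D = 473.44/0.354 = 1337.4 kg/s and vapour = 422.6 kg/s.
The evaporator receives (1−α)·1760 of feed at 0.687 component C and removes 0.508 of that component C:
0.508×0.687×(1−α)×1760 = 422.6
(1−α) = 422.6/614.23 = 0.6880;  α = 0.3120.

0.312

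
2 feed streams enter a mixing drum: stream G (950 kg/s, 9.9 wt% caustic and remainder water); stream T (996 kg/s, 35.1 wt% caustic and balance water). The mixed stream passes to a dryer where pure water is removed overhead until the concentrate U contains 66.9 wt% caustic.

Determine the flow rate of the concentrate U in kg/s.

caustic entering = 950×0.099 + 996×0.351 = 443.65 kg/s.
All caustic reports to U, so U = 443.65/0.669 = 663.15 kg/s.

663.1 kg/s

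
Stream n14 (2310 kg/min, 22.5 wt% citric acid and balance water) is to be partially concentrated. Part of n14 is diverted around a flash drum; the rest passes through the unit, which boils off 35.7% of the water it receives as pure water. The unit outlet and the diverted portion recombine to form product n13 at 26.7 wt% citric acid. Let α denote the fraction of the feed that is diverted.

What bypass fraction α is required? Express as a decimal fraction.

All 2310×0.225 = 519.75 kg/min of citric acid reaches n13, so n13 = 519.75/0.267 = 1946.6 kg/min and vapour = 363.37 kg/min.
The evaporator receives (1−α)·2310 of feed at 0.775 water and removes 0.357 of that water:
0.357×0.775×(1−α)×2310 = 363.37
(1−α) = 363.37/639.12 = 0.5685;  α = 0.4315.

0.431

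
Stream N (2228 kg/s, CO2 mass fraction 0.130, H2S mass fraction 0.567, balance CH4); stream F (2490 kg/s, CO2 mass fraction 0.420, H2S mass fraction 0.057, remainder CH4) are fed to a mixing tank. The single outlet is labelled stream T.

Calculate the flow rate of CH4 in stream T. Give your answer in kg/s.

CH4 out = CH4 in = 2228×0.303 + 2490×0.523 = 1977.4 kg/s.

1977 kg/s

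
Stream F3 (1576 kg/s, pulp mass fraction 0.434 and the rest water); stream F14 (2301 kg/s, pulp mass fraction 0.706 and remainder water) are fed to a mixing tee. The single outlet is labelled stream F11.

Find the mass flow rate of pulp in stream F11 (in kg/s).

2308 kg/s

pulp out = pulp in = 1576×0.434 + 2301×0.706 = 2308.5 kg/s.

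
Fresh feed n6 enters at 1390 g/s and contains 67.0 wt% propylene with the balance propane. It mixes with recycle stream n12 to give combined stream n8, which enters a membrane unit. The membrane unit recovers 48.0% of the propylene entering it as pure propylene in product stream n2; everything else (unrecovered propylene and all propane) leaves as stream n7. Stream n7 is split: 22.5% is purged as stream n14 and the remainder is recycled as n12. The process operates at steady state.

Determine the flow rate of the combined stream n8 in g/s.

3599 g/s

propane enters only via n6 and leaves only via the purge: 1390×0.330 = 0.225×(propane in n7), and the membrane unit passes all propane, so propane in n8 = propane in n7 = 2038.7 g/s.
propylene in n8: m_A = 1390×0.670 + (1−0.225)·(1−0.480)·m_A, so m_A = 931.3/0.5970 = 1560 g/s.
n8 = 1560 + 2038.7 = 3598.6 g/s.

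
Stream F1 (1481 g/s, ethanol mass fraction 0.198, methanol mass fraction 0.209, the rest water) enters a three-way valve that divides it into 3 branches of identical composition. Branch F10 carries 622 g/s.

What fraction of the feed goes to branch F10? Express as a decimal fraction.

Fraction to F10 = 622/1481 = 0.4200.

0.420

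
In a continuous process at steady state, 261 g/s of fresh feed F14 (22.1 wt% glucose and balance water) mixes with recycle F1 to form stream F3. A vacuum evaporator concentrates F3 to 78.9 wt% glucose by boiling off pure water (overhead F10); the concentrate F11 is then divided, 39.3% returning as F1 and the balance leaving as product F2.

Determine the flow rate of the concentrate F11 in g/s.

120.4 g/s

Overall glucose balance (none leaves overhead): glucose in fresh feed = glucose in product, i.e. 261×0.221 = (1−0.393)·F11·0.789.
F11 = 57.681/(0.789×0.607) = 120.44 g/s.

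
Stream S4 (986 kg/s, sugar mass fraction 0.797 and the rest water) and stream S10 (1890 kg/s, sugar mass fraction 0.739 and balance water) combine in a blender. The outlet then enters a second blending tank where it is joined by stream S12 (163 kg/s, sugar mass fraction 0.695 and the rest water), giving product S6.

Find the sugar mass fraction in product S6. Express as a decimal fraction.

Overall, product flow = 3039 kg/s.
sugar in = 986×0.797 + 1890×0.739 + 163×0.695 = 2295.8 kg/s.
sugar fraction in S6 = 0.755.

0.755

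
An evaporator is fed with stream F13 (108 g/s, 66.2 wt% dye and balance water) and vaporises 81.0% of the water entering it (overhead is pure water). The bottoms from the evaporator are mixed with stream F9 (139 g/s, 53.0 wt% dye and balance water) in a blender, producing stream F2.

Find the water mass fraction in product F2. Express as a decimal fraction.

Vapour removed = 0.810×0.338×108 = 29.568 g/s; concentrate = 78.432 g/s.
water reaching the mixer = 6.9358 (from concentrate) + 139×0.470 = 72.266 g/s.
Product flow = 78.432 + 139 = 217.43 g/s; water fraction = 0.3324.

0.3324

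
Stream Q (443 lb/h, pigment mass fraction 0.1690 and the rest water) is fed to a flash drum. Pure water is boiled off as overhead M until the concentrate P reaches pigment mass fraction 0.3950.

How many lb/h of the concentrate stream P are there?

pigment is conserved: 443×0.169 = 74.867 lb/h all reports to the concentrate.
Concentrate = 74.867/(target fraction) = 189.54 lb/h.

189.5 lb/h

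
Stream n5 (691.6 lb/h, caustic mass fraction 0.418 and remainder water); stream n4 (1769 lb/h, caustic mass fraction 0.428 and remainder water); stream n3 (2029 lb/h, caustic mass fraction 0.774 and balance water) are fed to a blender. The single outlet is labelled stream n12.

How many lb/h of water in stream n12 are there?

water out = water in = 691.6×0.582 + 1769×0.572 + 2029×0.226 = 1872.9 lb/h.

1873 lb/h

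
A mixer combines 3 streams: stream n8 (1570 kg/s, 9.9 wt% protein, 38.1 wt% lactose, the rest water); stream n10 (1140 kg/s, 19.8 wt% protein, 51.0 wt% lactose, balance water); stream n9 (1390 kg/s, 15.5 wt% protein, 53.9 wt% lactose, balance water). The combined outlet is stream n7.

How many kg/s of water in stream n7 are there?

water out = water in = 1570×0.520 + 1140×0.292 + 1390×0.306 = 1574.6 kg/s.

1575 kg/s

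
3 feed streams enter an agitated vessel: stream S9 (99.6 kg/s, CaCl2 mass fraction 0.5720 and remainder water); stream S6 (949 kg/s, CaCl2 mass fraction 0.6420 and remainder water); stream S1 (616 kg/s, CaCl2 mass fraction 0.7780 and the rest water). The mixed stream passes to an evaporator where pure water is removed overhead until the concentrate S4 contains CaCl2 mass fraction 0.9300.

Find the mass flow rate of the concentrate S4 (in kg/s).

CaCl2 entering = 99.6×0.572 + 949×0.642 + 616×0.778 = 1145.5 kg/s.
All CaCl2 reports to S4, so S4 = 1145.5/0.930 = 1231.7 kg/s.

1232 kg/s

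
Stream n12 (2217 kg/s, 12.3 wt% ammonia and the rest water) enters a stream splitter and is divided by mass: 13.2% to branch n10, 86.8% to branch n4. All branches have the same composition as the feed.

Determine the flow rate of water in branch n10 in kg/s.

256.6 kg/s

Branch n10 total = 0.132×2217 = 292.64 kg/s.
water in n10 = 0.877×292.64 = 256.65 kg/s.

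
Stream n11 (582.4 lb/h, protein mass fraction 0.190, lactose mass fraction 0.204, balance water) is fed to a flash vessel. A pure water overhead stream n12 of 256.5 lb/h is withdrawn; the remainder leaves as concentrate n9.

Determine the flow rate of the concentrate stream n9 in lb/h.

325.9 lb/h

Concentrate = 582.4 − 256.5 = 325.9 lb/h.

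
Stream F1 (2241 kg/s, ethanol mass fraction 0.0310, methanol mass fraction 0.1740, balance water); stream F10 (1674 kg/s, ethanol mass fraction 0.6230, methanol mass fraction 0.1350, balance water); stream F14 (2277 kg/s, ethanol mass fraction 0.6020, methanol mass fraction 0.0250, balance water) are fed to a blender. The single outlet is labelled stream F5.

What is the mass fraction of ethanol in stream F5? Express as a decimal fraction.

0.4010

Total flow out = 2241 + 1674 + 2277 = 6192 kg/s.
ethanol in = 2241×0.031 + 1674×0.623 + 2277×0.602 = 2483.1 kg/s.
ethanol mass fraction in F5 = 2483.1/6192 = 0.4010.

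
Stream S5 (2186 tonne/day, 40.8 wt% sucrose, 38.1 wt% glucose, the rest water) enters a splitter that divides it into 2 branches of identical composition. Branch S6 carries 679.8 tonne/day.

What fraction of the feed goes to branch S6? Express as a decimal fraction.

Fraction to S6 = 679.8/2186 = 0.3110.

0.311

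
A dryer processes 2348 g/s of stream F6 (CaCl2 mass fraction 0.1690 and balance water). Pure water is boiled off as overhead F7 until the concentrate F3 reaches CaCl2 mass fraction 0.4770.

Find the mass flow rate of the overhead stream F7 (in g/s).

CaCl2 is conserved: 2348×0.169 = 396.81 g/s all reports to the concentrate.
Concentrate = 396.81/(target fraction) = 831.89 g/s.
Overhead = 2348 − 831.89 = 1516.1 g/s.

1516 g/s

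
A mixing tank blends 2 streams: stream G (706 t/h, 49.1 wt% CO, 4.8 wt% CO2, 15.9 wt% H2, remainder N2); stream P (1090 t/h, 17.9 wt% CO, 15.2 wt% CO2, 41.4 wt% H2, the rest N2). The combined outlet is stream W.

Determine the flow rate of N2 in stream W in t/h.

N2 out = N2 in = 706×0.302 + 1090×0.255 = 491.16 t/h.

491.2 t/h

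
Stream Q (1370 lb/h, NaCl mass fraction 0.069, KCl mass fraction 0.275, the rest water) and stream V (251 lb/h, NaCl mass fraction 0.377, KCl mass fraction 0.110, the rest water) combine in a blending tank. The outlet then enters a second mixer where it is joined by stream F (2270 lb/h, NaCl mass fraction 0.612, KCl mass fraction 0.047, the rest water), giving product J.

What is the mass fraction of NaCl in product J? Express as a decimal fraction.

Overall, product flow = 3891 lb/h.
NaCl in = 1370×0.069 + 251×0.377 + 2270×0.612 = 1578.4 lb/h.
NaCl fraction in J = 0.406.

0.406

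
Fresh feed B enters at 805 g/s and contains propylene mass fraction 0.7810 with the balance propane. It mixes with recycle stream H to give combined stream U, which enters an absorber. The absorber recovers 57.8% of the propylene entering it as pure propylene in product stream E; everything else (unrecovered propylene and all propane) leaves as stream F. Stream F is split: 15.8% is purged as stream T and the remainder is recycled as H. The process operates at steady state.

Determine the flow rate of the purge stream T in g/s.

propane enters only via B and leaves only via the purge: 805×0.219 = 0.158×(propane in F), and the absorber passes all propane, so propane in U = propane in F = 1115.8 g/s.
propylene in U: m_A = 805×0.781 + (1−0.158)·(1−0.578)·m_A, so m_A = 628.71/0.6447 = 975.23 g/s.
F = (1−0.578)×975.23 + 1115.8 = 1527.3 g/s.
Purge T = 0.158×1527.3 = 241.32 g/s.

241.3 g/s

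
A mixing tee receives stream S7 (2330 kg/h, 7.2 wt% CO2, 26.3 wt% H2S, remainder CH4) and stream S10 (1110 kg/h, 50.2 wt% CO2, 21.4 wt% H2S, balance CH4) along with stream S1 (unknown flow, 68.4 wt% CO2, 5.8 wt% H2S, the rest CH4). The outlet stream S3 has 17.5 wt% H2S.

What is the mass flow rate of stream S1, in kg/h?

Let S1 be the unknown flow. Total out = 3440 + S1.
H2S balance: 850.33 + 0.058·S1 = 0.175·(3440 + S1)
(0.058 − 0.175)·S1 = 0.175×3440 − 850.33 = -248.33
S1 = -248.33 / -0.117 = 2122.5 kg/h

2122 kg/h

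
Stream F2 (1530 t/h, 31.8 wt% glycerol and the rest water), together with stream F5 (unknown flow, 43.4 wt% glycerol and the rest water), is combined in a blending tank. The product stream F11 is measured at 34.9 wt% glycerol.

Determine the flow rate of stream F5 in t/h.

Let F5 be the unknown flow. Total out = 1530 + F5.
glycerol balance: 486.54 + 0.434·F5 = 0.349·(1530 + F5)
(0.434 − 0.349)·F5 = 0.349×1530 − 486.54 = 47.43
F5 = 47.43 / 0.085 = 558 t/h

558 t/h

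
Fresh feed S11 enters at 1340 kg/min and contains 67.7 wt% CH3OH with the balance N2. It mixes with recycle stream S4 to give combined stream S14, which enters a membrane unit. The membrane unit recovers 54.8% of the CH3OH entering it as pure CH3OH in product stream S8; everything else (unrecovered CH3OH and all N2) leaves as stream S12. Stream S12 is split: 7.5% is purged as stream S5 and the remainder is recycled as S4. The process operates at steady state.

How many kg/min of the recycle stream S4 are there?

5990 kg/min

N2 enters only via S11 and leaves only via the purge: 1340×0.323 = 0.075×(N2 in S12), and the membrane unit passes all N2, so N2 in S14 = N2 in S12 = 5770.9 kg/min.
CH3OH in S14: m_A = 1340×0.677 + (1−0.075)·(1−0.548)·m_A, so m_A = 907.18/0.5819 = 1559 kg/min.
S12 = (1−0.548)×1559 + 5770.9 = 6475.6 kg/min.
Recycle S4 = (1−0.075)×6475.6 = 5989.9 kg/min.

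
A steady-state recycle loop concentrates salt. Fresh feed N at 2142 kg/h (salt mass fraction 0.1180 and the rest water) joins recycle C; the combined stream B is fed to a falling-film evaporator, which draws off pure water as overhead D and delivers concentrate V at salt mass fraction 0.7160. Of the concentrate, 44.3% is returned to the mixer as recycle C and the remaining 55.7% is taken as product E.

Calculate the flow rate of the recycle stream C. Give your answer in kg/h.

Overall salt balance (none leaves overhead): salt in fresh feed = salt in product, i.e. 2142×0.118 = (1−0.443)·V·0.716.
V = 252.76/(0.716×0.557) = 633.77 kg/h.
Recycle C = 0.443×633.77 = 280.76 kg/h.

280.8 kg/h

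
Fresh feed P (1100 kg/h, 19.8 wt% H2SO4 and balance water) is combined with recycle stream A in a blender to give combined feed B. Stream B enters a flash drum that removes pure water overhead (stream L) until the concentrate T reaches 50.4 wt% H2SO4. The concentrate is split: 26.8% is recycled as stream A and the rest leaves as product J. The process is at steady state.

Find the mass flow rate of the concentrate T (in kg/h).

590.4 kg/h

Overall H2SO4 balance (none leaves overhead): H2SO4 in fresh feed = H2SO4 in product, i.e. 1100×0.198 = (1−0.268)·T·0.504.
T = 217.8/(0.504×0.732) = 590.36 kg/h.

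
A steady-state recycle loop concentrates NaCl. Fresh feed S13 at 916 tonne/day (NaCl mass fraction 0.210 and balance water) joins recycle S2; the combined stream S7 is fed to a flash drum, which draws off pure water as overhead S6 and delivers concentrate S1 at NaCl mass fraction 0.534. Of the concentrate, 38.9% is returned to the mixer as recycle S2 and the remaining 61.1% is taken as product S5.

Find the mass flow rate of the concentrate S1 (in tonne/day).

589.6 tonne/day

Overall NaCl balance (none leaves overhead): NaCl in fresh feed = NaCl in product, i.e. 916×0.210 = (1−0.389)·S1·0.534.
S1 = 192.36/(0.534×0.611) = 589.57 tonne/day.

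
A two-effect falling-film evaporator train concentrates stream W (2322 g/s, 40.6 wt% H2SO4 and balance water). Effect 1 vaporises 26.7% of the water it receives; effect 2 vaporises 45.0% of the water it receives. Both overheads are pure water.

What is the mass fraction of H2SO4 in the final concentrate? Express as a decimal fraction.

0.6290

water in feed = 2322×0.594 = 1379.3 g/s.
After stage 1: water left = (1−0.267)×1379.3 = 1011; stream total = 1953.7 g/s.
After stage 2: water left = (1−0.450)×1011 = 556.05; final concentrate = 1498.8 g/s.
H2SO4 fraction = 942.73/1498.8 = 0.6290.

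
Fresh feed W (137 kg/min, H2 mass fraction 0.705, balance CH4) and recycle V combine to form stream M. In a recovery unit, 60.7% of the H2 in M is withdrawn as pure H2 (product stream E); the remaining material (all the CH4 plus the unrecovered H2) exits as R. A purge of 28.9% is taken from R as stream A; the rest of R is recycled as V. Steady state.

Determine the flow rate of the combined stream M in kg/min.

CH4 enters only via W and leaves only via the purge: 137×0.295 = 0.289×(CH4 in R), and the recovery unit passes all CH4, so CH4 in M = CH4 in R = 139.84 kg/min.
H2 in M: m_A = 137×0.705 + (1−0.289)·(1−0.607)·m_A, so m_A = 96.585/0.7206 = 134.04 kg/min.
M = 134.04 + 139.84 = 273.88 kg/min.

273.9 kg/min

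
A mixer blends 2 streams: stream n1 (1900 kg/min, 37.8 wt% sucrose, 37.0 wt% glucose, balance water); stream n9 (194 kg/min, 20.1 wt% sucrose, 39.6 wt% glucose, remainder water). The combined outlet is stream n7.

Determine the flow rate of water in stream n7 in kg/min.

water out = water in = 1900×0.252 + 194×0.403 = 556.98 kg/min.

557 kg/min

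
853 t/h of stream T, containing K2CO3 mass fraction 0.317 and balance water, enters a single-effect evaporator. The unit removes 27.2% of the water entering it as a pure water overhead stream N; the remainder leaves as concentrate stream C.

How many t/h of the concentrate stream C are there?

water entering = 853×0.683 = 582.6 t/h; overhead removed = 0.272×582.6 = 158.47 t/h.
Concentrate = 853 − 158.47 = 694.53 t/h.

694.5 t/h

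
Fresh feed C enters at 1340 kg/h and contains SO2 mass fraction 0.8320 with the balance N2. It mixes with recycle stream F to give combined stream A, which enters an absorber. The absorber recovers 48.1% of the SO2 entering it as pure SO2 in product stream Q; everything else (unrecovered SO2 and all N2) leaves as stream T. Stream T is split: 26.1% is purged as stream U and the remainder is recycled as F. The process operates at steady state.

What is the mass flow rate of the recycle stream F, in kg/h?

1331 kg/h

N2 enters only via C and leaves only via the purge: 1340×0.168 = 0.261×(N2 in T), and the absorber passes all N2, so N2 in A = N2 in T = 862.53 kg/h.
SO2 in A: m_A = 1340×0.832 + (1−0.261)·(1−0.481)·m_A, so m_A = 1114.9/0.6165 = 1808.5 kg/h.
T = (1−0.481)×1808.5 + 862.53 = 1801.2 kg/h.
Recycle F = (1−0.261)×1801.2 = 1331.1 kg/h.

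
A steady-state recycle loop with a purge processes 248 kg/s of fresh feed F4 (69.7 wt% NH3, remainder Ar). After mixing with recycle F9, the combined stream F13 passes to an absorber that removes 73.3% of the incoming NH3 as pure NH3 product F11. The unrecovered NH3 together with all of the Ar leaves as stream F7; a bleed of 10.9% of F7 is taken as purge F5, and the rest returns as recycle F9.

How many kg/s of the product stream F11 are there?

NH3 in F13: m_A = 248×0.697 + (1−0.109)·(1−0.733)·m_A, so m_A = 172.86/0.7621 = 226.81 kg/s.
Product F11 = 0.733×226.81 = 166.26 kg/s.

166.3 kg/s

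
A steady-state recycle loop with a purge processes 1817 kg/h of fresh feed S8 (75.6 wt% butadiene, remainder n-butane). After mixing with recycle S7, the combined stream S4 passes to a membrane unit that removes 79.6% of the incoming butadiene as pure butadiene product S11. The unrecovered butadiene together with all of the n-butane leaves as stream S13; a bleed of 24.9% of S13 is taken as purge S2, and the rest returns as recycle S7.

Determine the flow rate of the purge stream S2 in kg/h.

n-butane enters only via S8 and leaves only via the purge: 1817×0.244 = 0.249×(n-butane in S13), and the membrane unit passes all n-butane, so n-butane in S4 = n-butane in S13 = 1780.5 kg/h.
butadiene in S4: m_A = 1817×0.756 + (1−0.249)·(1−0.796)·m_A, so m_A = 1373.7/0.8468 = 1622.2 kg/h.
S13 = (1−0.796)×1622.2 + 1780.5 = 2111.4 kg/h.
Purge S2 = 0.249×2111.4 = 525.75 kg/h.

525.7 kg/h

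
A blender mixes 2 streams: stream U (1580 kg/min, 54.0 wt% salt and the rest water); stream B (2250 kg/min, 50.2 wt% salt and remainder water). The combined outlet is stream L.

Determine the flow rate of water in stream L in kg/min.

1847 kg/min

water out = water in = 1580×0.460 + 2250×0.498 = 1847.3 kg/min.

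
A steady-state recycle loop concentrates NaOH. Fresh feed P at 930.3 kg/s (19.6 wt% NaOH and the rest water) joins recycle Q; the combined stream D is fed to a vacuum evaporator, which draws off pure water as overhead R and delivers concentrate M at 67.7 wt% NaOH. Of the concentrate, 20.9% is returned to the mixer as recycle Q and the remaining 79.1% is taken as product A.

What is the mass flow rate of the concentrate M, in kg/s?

Overall NaOH balance (none leaves overhead): NaOH in fresh feed = NaOH in product, i.e. 930.3×0.196 = (1−0.209)·M·0.677.
M = 182.34/(0.677×0.791) = 340.5 kg/s.

340.5 kg/s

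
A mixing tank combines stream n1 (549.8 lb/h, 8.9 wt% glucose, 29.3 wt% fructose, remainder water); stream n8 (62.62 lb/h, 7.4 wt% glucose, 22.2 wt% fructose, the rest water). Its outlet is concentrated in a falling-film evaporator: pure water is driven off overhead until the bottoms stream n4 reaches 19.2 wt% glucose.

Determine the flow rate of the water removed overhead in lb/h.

glucose entering = 549.8×0.089 + 62.62×0.074 = 53.566 lb/h.
All glucose reports to n4, so n4 = 53.566/0.192 = 278.99 lb/h.
Total feed = 612.42 lb/h; overhead = 612.42 − 278.99 = 333.43 lb/h.

333.4 lb/h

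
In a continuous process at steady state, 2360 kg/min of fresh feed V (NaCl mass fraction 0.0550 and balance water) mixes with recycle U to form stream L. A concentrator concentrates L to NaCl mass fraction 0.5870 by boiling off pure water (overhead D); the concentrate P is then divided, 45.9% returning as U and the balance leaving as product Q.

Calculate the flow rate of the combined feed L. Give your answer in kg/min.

Overall NaCl balance (none leaves overhead): NaCl in fresh feed = NaCl in product, i.e. 2360×0.055 = (1−0.459)·P·0.587.
P = 129.8/(0.587×0.541) = 408.73 kg/min.
Recycle U = 0.459×408.73 = 187.61 kg/min.
Combined feed L = 2360 + 187.61 = 2547.6 kg/min.

2548 kg/min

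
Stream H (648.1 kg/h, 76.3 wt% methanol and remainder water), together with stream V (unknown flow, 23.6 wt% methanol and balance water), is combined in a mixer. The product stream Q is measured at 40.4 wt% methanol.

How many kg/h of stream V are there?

Let V be the unknown flow. Total out = 648.1 + V.
methanol balance: 494.5 + 0.236·V = 0.404·(648.1 + V)
(0.236 − 0.404)·V = 0.404×648.1 − 494.5 = -232.67
V = -232.67 / -0.168 = 1384.9 kg/h

1385 kg/h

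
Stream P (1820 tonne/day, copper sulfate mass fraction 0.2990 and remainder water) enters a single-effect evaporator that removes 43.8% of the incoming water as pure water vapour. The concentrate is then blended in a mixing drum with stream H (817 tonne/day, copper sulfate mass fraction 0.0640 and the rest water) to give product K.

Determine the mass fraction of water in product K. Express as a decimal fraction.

Vapour removed = 0.438×0.701×1820 = 558.81 tonne/day; concentrate = 1261.2 tonne/day.
water reaching the mixer = 717.01 (from concentrate) + 817×0.936 = 1481.7 tonne/day.
Product flow = 1261.2 + 817 = 2078.2 tonne/day; water fraction = 0.7130.

0.7130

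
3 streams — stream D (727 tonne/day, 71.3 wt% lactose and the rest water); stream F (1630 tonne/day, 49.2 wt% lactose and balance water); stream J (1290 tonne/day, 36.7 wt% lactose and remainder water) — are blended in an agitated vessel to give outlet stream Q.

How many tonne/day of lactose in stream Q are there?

lactose out = lactose in = 727×0.713 + 1630×0.492 + 1290×0.367 = 1793.7 tonne/day.

1794 tonne/day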